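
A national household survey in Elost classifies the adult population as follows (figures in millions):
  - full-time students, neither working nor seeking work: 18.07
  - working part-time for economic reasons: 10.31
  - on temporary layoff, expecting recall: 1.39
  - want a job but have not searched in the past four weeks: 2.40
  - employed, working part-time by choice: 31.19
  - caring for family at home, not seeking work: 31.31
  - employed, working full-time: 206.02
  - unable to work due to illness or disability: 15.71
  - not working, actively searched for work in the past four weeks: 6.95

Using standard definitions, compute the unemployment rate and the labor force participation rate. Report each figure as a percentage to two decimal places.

Employed = 10.31 + 31.19 + 206.02 = 247.52 million (anyone who worked, including part-time for economic reasons, counts as employed).
Unemployed = 1.39 + 6.95 = 8.34 million (jobless and actively searching, or on temporary layoff).
Labor force = 247.52 + 8.34 = 255.86 million.
Not in labor force = 18.07 + 2.40 + 31.31 + 15.71 = 67.49 million (those not working and not actively searching are outside the labor force — including those who want a job but have given up searching).
Civilian working-age population = 255.86 + 67.49 = 323.35 million.
Unemployment rate = 8.34 / 255.86 = 3.26%.
Labor force participation rate = 255.86 / 323.35 = 79.13%.

Unemployment rate ≈ 3.26%; labor force participation rate ≈ 79.13%.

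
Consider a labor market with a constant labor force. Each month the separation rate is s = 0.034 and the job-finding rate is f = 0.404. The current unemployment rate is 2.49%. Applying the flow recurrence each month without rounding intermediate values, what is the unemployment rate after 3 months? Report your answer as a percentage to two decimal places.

Unemployment rate after three months ≈ 6.83%.

With a fixed labor force, u_{t+1} = u_t + s·(1−u_t) − f·u_t = u_t·(1−s−f) + s.
Here 1−s−f = 0.562 and s = 0.034.
u_1 = 0.024900 × 0.562 + 0.034 = 0.047994.
u_2 = 0.047994 × 0.562 + 0.034 = 0.060973.
u_3 = 0.060973 × 0.562 + 0.034 = 0.068267.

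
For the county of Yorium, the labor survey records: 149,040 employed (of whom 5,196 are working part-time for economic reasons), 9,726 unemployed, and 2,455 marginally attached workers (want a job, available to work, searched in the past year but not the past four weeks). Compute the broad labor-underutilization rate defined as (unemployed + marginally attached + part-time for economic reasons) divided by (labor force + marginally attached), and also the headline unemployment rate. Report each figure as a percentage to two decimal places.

Broad underutilization rate ≈ 10.78%; headline unemployment rate ≈ 6.13%.

Labor force = 149,040 + 9,726 = 158,766.
Numerator = 9,726 + 2,455 + 5,196 = 17,377.
Denominator = 158,766 + 2,455 = 161,221.
Broad rate = 17,377 / 161,221 = 10.78%.
Headline unemployment rate = 9,726 / 158,766 = 6.13%.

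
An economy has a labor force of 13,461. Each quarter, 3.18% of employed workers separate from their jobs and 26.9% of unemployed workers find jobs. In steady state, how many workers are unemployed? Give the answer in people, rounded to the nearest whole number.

About 1,423 are unemployed in steady state.

Steady-state unemployment rate u* = s/(s+f) = 3.18/(3.18+26.9) = 0.105718.
Unemployed = u* × labor force = 0.105718 × 13,461 ≈ 1,423.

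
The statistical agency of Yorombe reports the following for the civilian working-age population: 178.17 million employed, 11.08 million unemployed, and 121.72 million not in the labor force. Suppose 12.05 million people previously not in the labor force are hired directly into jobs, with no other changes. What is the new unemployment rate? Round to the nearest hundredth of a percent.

New unemployment rate ≈ 5.50%.

Initially, labor force = 178.17 + 11.08 = 189.25 million, so u = 11.08/189.25 = 5.85%.
After the change, employed and labor force both rise by 12.05; unemployed unchanged → E = 190.22, U = 11.08, labor force = 201.30 million.
New unemployment rate = 11.08 / 201.30 = 5.50%.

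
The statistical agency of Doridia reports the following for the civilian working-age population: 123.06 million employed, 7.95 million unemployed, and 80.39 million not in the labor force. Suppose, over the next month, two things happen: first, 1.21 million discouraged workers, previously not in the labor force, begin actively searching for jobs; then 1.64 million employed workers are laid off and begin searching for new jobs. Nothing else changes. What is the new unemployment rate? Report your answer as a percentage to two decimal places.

Initially, labor force = 123.06 + 7.95 = 131.01 million, so u = 7.95/131.01 = 6.07%.
After the first change, unemployed and labor force both rise by 1.21 → E = 123.06, U = 9.16, labor force = 132.22 million.
After the second change, employed falls and unemployed rises by 1.64; labor force unchanged → E = 121.42, U = 10.80, labor force = 132.22 million.
New unemployment rate = 10.80 / 132.22 = 8.17%.

New unemployment rate ≈ 8.17%.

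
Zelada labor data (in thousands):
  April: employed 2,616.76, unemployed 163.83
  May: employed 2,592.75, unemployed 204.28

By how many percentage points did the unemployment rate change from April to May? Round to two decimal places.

The unemployment rate changed by +1.41 percentage points.

April: labor force = 2,616.76 + 163.83 = 2,780.59; u = 163.83/2,780.59 = 5.89%.
May: labor force = 2,592.75 + 204.28 = 2,797.03; u = 204.28/2,797.03 = 7.30%.
Change = 7.30% − 5.89% = +1.41 pp.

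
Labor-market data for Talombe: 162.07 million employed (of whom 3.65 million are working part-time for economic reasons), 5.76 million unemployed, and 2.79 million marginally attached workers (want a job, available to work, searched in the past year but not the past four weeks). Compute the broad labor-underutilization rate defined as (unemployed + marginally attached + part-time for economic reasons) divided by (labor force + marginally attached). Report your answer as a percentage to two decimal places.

Labor force = 162.07 + 5.76 = 167.83 million.
Numerator = 5.76 + 2.79 + 3.65 = 12.20 million.
Denominator = 167.83 + 2.79 = 170.62 million.
Broad rate = 12.20 / 170.62 = 7.15%.

Broad underutilization rate ≈ 7.15%.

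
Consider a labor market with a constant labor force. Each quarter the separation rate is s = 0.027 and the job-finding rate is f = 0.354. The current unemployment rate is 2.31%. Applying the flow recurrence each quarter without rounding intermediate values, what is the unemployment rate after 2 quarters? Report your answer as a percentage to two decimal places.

With a fixed labor force, u_{t+1} = u_t + s·(1−u_t) − f·u_t = u_t·(1−s−f) + s.
Here 1−s−f = 0.619 and s = 0.027.
u_1 = 0.023100 × 0.619 + 0.027 = 0.041299.
u_2 = 0.041299 × 0.619 + 0.027 = 0.052564.

Unemployment rate after two quarters ≈ 5.26%.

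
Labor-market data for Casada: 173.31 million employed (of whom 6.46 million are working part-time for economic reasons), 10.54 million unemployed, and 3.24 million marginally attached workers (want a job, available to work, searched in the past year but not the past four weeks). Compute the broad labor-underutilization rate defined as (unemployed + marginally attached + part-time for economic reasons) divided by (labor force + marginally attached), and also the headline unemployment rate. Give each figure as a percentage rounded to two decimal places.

Broad underutilization rate ≈ 10.82%; headline unemployment rate ≈ 5.73%.

Labor force = 173.31 + 10.54 = 183.85 million.
Numerator = 10.54 + 3.24 + 6.46 = 20.24 million.
Denominator = 183.85 + 3.24 = 187.09 million.
Broad rate = 20.24 / 187.09 = 10.82%.
Headline unemployment rate = 10.54 / 183.85 = 5.73%.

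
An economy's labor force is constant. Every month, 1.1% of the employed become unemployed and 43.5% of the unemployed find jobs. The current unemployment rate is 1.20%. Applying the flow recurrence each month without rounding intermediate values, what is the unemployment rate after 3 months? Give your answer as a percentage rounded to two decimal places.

Unemployment rate after three months ≈ 2.25%.

With a fixed labor force, u_{t+1} = u_t + s·(1−u_t) − f·u_t = u_t·(1−s−f) + s.
Here 1−s−f = 0.554 and s = 0.011.
u_1 = 0.012000 × 0.554 + 0.011 = 0.017648.
u_2 = 0.017648 × 0.554 + 0.011 = 0.020777.
u_3 = 0.020777 × 0.554 + 0.011 = 0.022510.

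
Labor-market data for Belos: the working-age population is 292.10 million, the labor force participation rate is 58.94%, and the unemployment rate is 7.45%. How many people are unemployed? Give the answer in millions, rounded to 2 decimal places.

About 12.83 million are unemployed.

Labor force = 0.5894 × 292.10 = 172.16 million.
Unemployed = 0.0745 × 172.16 ≈ 12.83 million.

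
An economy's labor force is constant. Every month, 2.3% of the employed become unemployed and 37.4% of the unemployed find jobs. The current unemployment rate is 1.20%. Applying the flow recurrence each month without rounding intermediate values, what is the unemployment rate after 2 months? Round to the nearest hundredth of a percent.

With a fixed labor force, u_{t+1} = u_t + s·(1−u_t) − f·u_t = u_t·(1−s−f) + s.
Here 1−s−f = 0.603 and s = 0.023.
u_1 = 0.012000 × 0.603 + 0.023 = 0.030236.
u_2 = 0.030236 × 0.603 + 0.023 = 0.041232.

Unemployment rate after two months ≈ 4.12%.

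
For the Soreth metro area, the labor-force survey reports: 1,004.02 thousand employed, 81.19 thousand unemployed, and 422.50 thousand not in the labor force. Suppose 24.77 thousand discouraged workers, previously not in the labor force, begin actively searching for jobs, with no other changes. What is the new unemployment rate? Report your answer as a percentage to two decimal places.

Initially, labor force = 1,004.02 + 81.19 = 1,085.21 thousand, so u = 81.19/1,085.21 = 7.48%.
After the change, unemployed and labor force both rise by 24.77 → E = 1,004.02, U = 105.96, labor force = 1,109.98 thousand.
New unemployment rate = 105.96 / 1,109.98 = 9.55%.

New unemployment rate ≈ 9.55%.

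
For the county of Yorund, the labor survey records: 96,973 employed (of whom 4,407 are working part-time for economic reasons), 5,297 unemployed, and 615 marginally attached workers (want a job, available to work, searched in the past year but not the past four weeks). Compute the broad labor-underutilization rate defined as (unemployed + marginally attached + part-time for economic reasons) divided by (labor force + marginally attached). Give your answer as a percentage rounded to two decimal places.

Broad underutilization rate ≈ 10.03%.

Labor force = 96,973 + 5,297 = 102,270.
Numerator = 5,297 + 615 + 4,407 = 10,319.
Denominator = 102,270 + 615 = 102,885.
Broad rate = 10,319 / 102,885 = 10.03%.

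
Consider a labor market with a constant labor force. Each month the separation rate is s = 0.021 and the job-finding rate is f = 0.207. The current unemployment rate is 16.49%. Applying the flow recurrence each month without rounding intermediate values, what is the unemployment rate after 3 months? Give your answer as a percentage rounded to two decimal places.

With a fixed labor force, u_{t+1} = u_t + s·(1−u_t) − f·u_t = u_t·(1−s−f) + s.
Here 1−s−f = 0.772 and s = 0.021.
u_1 = 0.164900 × 0.772 + 0.021 = 0.148303.
u_2 = 0.148303 × 0.772 + 0.021 = 0.135490.
u_3 = 0.135490 × 0.772 + 0.021 = 0.125598.

Unemployment rate after three months ≈ 12.56%.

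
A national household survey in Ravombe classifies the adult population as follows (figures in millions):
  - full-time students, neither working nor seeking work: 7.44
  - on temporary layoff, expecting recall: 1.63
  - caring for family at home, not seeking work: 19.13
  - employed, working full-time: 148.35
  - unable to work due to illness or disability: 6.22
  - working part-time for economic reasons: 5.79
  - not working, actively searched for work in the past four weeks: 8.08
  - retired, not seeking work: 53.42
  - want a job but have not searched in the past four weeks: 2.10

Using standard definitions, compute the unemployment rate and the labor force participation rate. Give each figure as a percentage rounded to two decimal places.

Unemployment rate ≈ 5.93%; labor force participation rate ≈ 64.98%.

Employed = 148.35 + 5.79 = 154.14 million (anyone who worked, including part-time for economic reasons, counts as employed).
Unemployed = 1.63 + 8.08 = 9.71 million (jobless and actively searching, or on temporary layoff).
Labor force = 154.14 + 9.71 = 163.85 million.
Not in labor force = 7.44 + 19.13 + 6.22 + 53.42 + 2.10 = 88.31 million (those not working and not actively searching are outside the labor force — including those who want a job but have given up searching).
Civilian working-age population = 163.85 + 88.31 = 252.16 million.
Unemployment rate = 9.71 / 163.85 = 5.93%.
Labor force participation rate = 163.85 / 252.16 = 64.98%.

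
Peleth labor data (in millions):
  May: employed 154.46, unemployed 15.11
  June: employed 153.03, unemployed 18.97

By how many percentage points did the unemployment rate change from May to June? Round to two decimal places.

May: labor force = 154.46 + 15.11 = 169.57; u = 15.11/169.57 = 8.91%.
June: labor force = 153.03 + 18.97 = 172.00; u = 18.97/172.00 = 11.03%.
Change = 11.03% − 8.91% = +2.12 pp.

The unemployment rate changed by +2.12 percentage points.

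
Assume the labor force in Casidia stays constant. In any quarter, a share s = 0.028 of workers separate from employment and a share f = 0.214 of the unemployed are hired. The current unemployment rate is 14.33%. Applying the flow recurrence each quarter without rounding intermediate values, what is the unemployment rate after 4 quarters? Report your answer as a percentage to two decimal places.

With a fixed labor force, u_{t+1} = u_t + s·(1−u_t) − f·u_t = u_t·(1−s−f) + s.
Here 1−s−f = 0.758 and s = 0.028.
u_1 = 0.143300 × 0.758 + 0.028 = 0.136621.
u_2 = 0.136621 × 0.758 + 0.028 = 0.131559.
u_3 = 0.131559 × 0.758 + 0.028 = 0.127722.
u_4 = 0.127722 × 0.758 + 0.028 = 0.124813.

Unemployment rate after four quarters ≈ 12.48%.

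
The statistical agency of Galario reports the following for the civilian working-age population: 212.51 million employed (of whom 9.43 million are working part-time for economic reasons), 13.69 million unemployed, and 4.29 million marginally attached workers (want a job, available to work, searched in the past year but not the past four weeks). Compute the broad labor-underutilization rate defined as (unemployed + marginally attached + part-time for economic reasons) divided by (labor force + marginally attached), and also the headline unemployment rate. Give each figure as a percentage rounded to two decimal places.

Labor force = 212.51 + 13.69 = 226.20 million.
Numerator = 13.69 + 4.29 + 9.43 = 27.41 million.
Denominator = 226.20 + 4.29 = 230.49 million.
Broad rate = 27.41 / 230.49 = 11.89%.
Headline unemployment rate = 13.69 / 226.20 = 6.05%.

Broad underutilization rate ≈ 11.89%; headline unemployment rate ≈ 6.05%.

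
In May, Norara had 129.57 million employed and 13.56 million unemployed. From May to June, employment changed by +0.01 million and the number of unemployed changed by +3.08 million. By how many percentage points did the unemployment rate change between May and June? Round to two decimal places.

May: labor force = 129.57 + 13.56 = 143.13; u = 13.56/143.13 = 9.47%.
June: labor force = 129.58 + 16.64 = 146.22; u = 16.64/146.22 = 11.38%.
Change = 11.38% − 9.47% = +1.91 pp.

The unemployment rate changed by +1.91 percentage points.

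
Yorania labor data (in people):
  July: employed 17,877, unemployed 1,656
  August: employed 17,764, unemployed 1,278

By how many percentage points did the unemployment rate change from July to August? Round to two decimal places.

The unemployment rate changed by −1.77 percentage points.

July: labor force = 17,877 + 1,656 = 19,533; u = 1,656/19,533 = 8.48%.
August: labor force = 17,764 + 1,278 = 19,042; u = 1,278/19,042 = 6.71%.
Change = 6.71% − 8.48% = −1.77 pp.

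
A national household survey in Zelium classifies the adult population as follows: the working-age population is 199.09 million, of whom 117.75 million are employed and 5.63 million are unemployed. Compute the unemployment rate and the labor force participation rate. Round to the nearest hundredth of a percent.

Labor force = employed + unemployed = 117.75 + 5.63 = 123.38 million.
Unemployment rate = 5.63 / 123.38 = 4.56%.
Labor force participation rate = 123.38 / 199.09 = 61.97%.

Unemployment rate ≈ 4.56%; labor force participation rate ≈ 61.97%.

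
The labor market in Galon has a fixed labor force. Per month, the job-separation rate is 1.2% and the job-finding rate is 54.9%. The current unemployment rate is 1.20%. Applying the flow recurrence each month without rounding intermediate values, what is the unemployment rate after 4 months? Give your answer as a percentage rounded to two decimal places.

Unemployment rate after four months ≈ 2.10%.

With a fixed labor force, u_{t+1} = u_t + s·(1−u_t) − f·u_t = u_t·(1−s−f) + s.
Here 1−s−f = 0.439 and s = 0.012.
u_1 = 0.012000 × 0.439 + 0.012 = 0.017268.
u_2 = 0.017268 × 0.439 + 0.012 = 0.019581.
u_3 = 0.019581 × 0.439 + 0.012 = 0.020596.
u_4 = 0.020596 × 0.439 + 0.012 = 0.021042.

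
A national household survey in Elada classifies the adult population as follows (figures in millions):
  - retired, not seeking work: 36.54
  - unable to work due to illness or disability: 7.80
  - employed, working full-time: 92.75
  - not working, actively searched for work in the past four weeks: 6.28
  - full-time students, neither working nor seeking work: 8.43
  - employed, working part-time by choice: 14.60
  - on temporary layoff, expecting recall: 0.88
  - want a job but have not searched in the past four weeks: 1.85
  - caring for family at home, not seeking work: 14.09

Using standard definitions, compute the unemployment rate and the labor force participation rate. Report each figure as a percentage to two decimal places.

Employed = 92.75 + 14.60 = 107.35 million.
Unemployed = 6.28 + 0.88 = 7.16 million (jobless and actively searching, or on temporary layoff).
Labor force = 107.35 + 7.16 = 114.51 million.
Not in labor force = 36.54 + 7.80 + 8.43 + 1.85 + 14.09 = 68.71 million (those not working and not actively searching are outside the labor force — including those who want a job but have given up searching).
Civilian working-age population = 114.51 + 68.71 = 183.22 million.
Unemployment rate = 7.16 / 114.51 = 6.25%.
Labor force participation rate = 114.51 / 183.22 = 62.50%.

Unemployment rate ≈ 6.25%; labor force participation rate ≈ 62.50%.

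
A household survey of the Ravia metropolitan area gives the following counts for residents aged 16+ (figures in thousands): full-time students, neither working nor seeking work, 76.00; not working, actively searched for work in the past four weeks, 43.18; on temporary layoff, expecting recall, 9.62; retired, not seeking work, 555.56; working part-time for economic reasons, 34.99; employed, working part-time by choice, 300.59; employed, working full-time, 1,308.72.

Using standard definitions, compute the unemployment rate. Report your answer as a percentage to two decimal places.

Employed = 34.99 + 300.59 + 1,308.72 = 1,644.30 thousand (anyone who worked, including part-time for economic reasons, counts as employed).
Unemployed = 43.18 + 9.62 = 52.80 thousand (jobless and actively searching, or on temporary layoff).
Labor force = 1,644.30 + 52.80 = 1,697.10 thousand.
Unemployment rate = 52.80 / 1,697.10 = 3.11%.

Unemployment rate ≈ 3.11%.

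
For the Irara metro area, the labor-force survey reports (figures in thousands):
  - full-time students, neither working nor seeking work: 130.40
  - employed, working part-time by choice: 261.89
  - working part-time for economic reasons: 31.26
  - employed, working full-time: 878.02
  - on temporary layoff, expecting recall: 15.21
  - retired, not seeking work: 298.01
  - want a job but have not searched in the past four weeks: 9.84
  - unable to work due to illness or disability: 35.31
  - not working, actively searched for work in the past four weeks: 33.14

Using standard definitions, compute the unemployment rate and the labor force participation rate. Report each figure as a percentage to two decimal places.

Employed = 261.89 + 31.26 + 878.02 = 1,171.17 thousand (anyone who worked, including part-time for economic reasons, counts as employed).
Unemployed = 15.21 + 33.14 = 48.35 thousand (jobless and actively searching, or on temporary layoff).
Labor force = 1,171.17 + 48.35 = 1,219.52 thousand.
Not in labor force = 130.40 + 298.01 + 9.84 + 35.31 = 473.56 thousand (those not working and not actively searching are outside the labor force — including those who want a job but have given up searching).
Civilian working-age population = 1,219.52 + 473.56 = 1,693.08 thousand.
Unemployment rate = 48.35 / 1,219.52 = 3.96%.
Labor force participation rate = 1,219.52 / 1,693.08 = 72.03%.

Unemployment rate ≈ 3.96%; labor force participation rate ≈ 72.03%.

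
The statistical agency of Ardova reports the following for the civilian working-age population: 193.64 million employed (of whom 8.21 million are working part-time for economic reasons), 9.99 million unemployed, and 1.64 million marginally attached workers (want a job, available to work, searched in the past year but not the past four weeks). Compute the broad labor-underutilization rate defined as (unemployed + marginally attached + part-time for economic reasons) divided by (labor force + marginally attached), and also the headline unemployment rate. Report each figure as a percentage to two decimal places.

Labor force = 193.64 + 9.99 = 203.63 million.
Numerator = 9.99 + 1.64 + 8.21 = 19.84 million.
Denominator = 203.63 + 1.64 = 205.27 million.
Broad rate = 19.84 / 205.27 = 9.67%.
Headline unemployment rate = 9.99 / 203.63 = 4.91%.

Broad underutilization rate ≈ 9.67%; headline unemployment rate ≈ 4.91%.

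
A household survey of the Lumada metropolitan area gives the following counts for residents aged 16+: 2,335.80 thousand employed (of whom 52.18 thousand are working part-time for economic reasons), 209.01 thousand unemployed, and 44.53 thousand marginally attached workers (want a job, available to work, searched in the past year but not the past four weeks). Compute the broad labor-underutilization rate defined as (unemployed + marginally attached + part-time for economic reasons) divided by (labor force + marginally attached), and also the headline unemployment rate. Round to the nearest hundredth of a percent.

Broad underutilization rate ≈ 11.81%; headline unemployment rate ≈ 8.21%.

Labor force = 2,335.80 + 209.01 = 2,544.81 thousand.
Numerator = 209.01 + 44.53 + 52.18 = 305.72 thousand.
Denominator = 2,544.81 + 44.53 = 2,589.34 thousand.
Broad rate = 305.72 / 2,589.34 = 11.81%.
Headline unemployment rate = 209.01 / 2,544.81 = 8.21%.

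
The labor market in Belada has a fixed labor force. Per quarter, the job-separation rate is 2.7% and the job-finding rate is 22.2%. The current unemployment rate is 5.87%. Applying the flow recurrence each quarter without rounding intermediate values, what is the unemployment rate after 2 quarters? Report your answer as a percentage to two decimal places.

With a fixed labor force, u_{t+1} = u_t + s·(1−u_t) − f·u_t = u_t·(1−s−f) + s.
Here 1−s−f = 0.751 and s = 0.027.
u_1 = 0.058700 × 0.751 + 0.027 = 0.071084.
u_2 = 0.071084 × 0.751 + 0.027 = 0.080384.

Unemployment rate after two quarters ≈ 8.04%.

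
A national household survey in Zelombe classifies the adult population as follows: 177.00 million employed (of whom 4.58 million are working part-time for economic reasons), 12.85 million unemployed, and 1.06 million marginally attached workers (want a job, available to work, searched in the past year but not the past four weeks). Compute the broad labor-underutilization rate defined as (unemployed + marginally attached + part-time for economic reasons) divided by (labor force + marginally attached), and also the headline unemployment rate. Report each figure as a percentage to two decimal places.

Labor force = 177.00 + 12.85 = 189.85 million.
Numerator = 12.85 + 1.06 + 4.58 = 18.49 million.
Denominator = 189.85 + 1.06 = 190.91 million.
Broad rate = 18.49 / 190.91 = 9.69%.
Headline unemployment rate = 12.85 / 189.85 = 6.77%.

Broad underutilization rate ≈ 9.69%; headline unemployment rate ≈ 6.77%.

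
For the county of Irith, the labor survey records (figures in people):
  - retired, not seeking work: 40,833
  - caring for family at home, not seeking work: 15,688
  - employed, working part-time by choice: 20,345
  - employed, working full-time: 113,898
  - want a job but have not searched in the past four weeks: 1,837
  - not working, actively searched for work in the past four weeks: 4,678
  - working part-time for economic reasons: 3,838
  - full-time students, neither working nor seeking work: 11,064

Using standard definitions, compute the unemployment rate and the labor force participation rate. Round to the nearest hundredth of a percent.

Unemployment rate ≈ 3.28%; labor force participation rate ≈ 67.28%.

Employed = 20,345 + 113,898 + 3,838 = 138,081 (anyone who worked, including part-time for economic reasons, counts as employed).
Unemployed = 4,678.
Labor force = 138,081 + 4,678 = 142,759.
Not in labor force = 40,833 + 15,688 + 1,837 + 11,064 = 69,422 (those not working and not actively searching are outside the labor force — including those who want a job but have given up searching).
Civilian working-age population = 142,759 + 69,422 = 212,181.
Unemployment rate = 4,678 / 142,759 = 3.28%.
Labor force participation rate = 142,759 / 212,181 = 67.28%.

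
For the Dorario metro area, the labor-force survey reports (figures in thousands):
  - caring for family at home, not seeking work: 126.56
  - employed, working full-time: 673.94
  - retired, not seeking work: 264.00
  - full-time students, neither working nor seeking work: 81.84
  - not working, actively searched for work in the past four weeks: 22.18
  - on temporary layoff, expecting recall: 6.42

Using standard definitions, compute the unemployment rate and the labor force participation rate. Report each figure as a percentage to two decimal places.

Unemployment rate ≈ 4.07%; labor force participation rate ≈ 59.79%.

Employed = 673.94 thousand.
Unemployed = 22.18 + 6.42 = 28.60 thousand (jobless and actively searching, or on temporary layoff).
Labor force = 673.94 + 28.60 = 702.54 thousand.
Not in labor force = 126.56 + 264.00 + 81.84 = 472.40 thousand (those not working and not actively searching are outside the labor force).
Civilian working-age population = 702.54 + 472.40 = 1,174.94 thousand.
Unemployment rate = 28.60 / 702.54 = 4.07%.
Labor force participation rate = 702.54 / 1,174.94 = 59.79%.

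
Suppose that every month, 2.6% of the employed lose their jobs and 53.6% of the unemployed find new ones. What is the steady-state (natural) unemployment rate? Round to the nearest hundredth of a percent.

Steady-state unemployment rate ≈ 4.63%.

At steady state the flows balance: s·E = f·U, so U/(E+U) = s/(s+f).
u* = 2.6 / (2.6 + 53.6) = 2.6 / 56.20 = 4.63%.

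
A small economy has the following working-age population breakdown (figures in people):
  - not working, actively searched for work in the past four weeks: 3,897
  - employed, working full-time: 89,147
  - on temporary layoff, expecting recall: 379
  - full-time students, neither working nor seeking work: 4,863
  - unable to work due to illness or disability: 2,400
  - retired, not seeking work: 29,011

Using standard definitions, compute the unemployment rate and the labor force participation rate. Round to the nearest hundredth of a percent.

Unemployment rate ≈ 4.58%; labor force participation rate ≈ 72.03%.

Employed = 89,147.
Unemployed = 3,897 + 379 = 4,276 (jobless and actively searching, or on temporary layoff).
Labor force = 89,147 + 4,276 = 93,423.
Not in labor force = 4,863 + 2,400 + 29,011 = 36,274 (those not working and not actively searching are outside the labor force).
Civilian working-age population = 93,423 + 36,274 = 129,697.
Unemployment rate = 4,276 / 93,423 = 4.58%.
Labor force participation rate = 93,423 / 129,697 = 72.03%.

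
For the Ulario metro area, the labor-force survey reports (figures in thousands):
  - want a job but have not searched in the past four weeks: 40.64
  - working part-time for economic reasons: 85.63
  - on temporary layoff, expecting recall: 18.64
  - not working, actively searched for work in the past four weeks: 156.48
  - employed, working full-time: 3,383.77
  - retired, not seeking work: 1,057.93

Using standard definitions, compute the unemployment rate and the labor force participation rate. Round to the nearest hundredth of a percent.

Unemployment rate ≈ 4.81%; labor force participation rate ≈ 76.84%.

Employed = 85.63 + 3,383.77 = 3,469.40 thousand (anyone who worked, including part-time for economic reasons, counts as employed).
Unemployed = 18.64 + 156.48 = 175.12 thousand (jobless and actively searching, or on temporary layoff).
Labor force = 3,469.40 + 175.12 = 3,644.52 thousand.
Not in labor force = 40.64 + 1,057.93 = 1,098.57 thousand (those not working and not actively searching are outside the labor force — including those who want a job but have given up searching).
Civilian working-age population = 3,644.52 + 1,098.57 = 4,743.09 thousand.
Unemployment rate = 175.12 / 3,644.52 = 4.81%.
Labor force participation rate = 3,644.52 / 4,743.09 = 76.84%.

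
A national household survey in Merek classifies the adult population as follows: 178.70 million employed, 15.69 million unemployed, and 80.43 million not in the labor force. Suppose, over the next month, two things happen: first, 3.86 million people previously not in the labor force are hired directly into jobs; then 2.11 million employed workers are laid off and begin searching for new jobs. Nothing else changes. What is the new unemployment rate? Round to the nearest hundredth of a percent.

Initially, labor force = 178.70 + 15.69 = 194.39 million, so u = 15.69/194.39 = 8.07%.
After the first change, employed and labor force both rise by 3.86; unemployed unchanged → E = 182.56, U = 15.69, labor force = 198.25 million.
After the second change, employed falls and unemployed rises by 2.11; labor force unchanged → E = 180.45, U = 17.80, labor force = 198.25 million.
New unemployment rate = 17.80 / 198.25 = 8.98%.

New unemployment rate ≈ 8.98%.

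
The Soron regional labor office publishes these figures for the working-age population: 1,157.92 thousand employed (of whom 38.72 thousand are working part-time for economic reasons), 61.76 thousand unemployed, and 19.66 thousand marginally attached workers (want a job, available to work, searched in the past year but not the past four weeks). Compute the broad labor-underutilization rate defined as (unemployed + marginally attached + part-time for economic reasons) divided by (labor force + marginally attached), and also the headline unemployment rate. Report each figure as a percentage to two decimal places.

Broad underutilization rate ≈ 9.69%; headline unemployment rate ≈ 5.06%.

Labor force = 1,157.92 + 61.76 = 1,219.68 thousand.
Numerator = 61.76 + 19.66 + 38.72 = 120.14 thousand.
Denominator = 1,219.68 + 19.66 = 1,239.34 thousand.
Broad rate = 120.14 / 1,239.34 = 9.69%.
Headline unemployment rate = 61.76 / 1,219.68 = 5.06%.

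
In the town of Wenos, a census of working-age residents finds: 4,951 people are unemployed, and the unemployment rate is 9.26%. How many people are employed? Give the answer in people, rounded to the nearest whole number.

About 48,516 are employed.

Labor force = U / u = 4,951 / 0.0926 ≈ 53,467.
Employed = labor force − unemployed = 53,467 − 4,951 = 48,516.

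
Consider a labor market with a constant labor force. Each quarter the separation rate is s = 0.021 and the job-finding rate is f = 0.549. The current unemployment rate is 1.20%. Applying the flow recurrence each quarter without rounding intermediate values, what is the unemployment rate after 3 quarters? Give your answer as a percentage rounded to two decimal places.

Unemployment rate after three quarters ≈ 3.49%.

With a fixed labor force, u_{t+1} = u_t + s·(1−u_t) − f·u_t = u_t·(1−s−f) + s.
Here 1−s−f = 0.430 and s = 0.021.
u_1 = 0.012000 × 0.430 + 0.021 = 0.026160.
u_2 = 0.026160 × 0.430 + 0.021 = 0.032249.
u_3 = 0.032249 × 0.430 + 0.021 = 0.034867.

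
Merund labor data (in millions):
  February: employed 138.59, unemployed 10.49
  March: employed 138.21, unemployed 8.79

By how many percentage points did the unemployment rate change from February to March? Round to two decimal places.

The unemployment rate changed by −1.06 percentage points.

February: labor force = 138.59 + 10.49 = 149.08; u = 10.49/149.08 = 7.04%.
March: labor force = 138.21 + 8.79 = 147.00; u = 8.79/147.00 = 5.98%.
Change = 5.98% − 7.04% = −1.06 pp.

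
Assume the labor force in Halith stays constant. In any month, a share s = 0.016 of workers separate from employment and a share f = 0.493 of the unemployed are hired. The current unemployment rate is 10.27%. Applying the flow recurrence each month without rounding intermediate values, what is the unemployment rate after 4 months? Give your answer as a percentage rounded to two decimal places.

Unemployment rate after four months ≈ 3.56%.

With a fixed labor force, u_{t+1} = u_t + s·(1−u_t) − f·u_t = u_t·(1−s−f) + s.
Here 1−s−f = 0.491 and s = 0.016.
u_1 = 0.102700 × 0.491 + 0.016 = 0.066426.
u_2 = 0.066426 × 0.491 + 0.016 = 0.048615.
u_3 = 0.048615 × 0.491 + 0.016 = 0.039870.
u_4 = 0.039870 × 0.491 + 0.016 = 0.035576.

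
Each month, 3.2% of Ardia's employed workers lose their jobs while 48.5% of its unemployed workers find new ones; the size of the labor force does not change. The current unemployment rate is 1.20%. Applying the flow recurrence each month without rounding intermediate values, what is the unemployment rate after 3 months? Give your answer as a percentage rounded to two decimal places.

Unemployment rate after three months ≈ 5.63%.

With a fixed labor force, u_{t+1} = u_t + s·(1−u_t) − f·u_t = u_t·(1−s−f) + s.
Here 1−s−f = 0.483 and s = 0.032.
u_1 = 0.012000 × 0.483 + 0.032 = 0.037796.
u_2 = 0.037796 × 0.483 + 0.032 = 0.050255.
u_3 = 0.050255 × 0.483 + 0.032 = 0.056273.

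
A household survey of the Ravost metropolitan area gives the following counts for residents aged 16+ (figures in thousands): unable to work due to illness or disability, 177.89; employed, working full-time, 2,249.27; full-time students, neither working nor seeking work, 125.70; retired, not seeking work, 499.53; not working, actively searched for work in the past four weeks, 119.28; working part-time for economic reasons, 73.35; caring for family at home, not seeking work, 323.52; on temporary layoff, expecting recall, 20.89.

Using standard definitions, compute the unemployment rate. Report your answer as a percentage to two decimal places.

Unemployment rate ≈ 5.69%.

Employed = 2,249.27 + 73.35 = 2,322.62 thousand (anyone who worked, including part-time for economic reasons, counts as employed).
Unemployed = 119.28 + 20.89 = 140.17 thousand (jobless and actively searching, or on temporary layoff).
Labor force = 2,322.62 + 140.17 = 2,462.79 thousand.
Unemployment rate = 140.17 / 2,462.79 = 5.69%.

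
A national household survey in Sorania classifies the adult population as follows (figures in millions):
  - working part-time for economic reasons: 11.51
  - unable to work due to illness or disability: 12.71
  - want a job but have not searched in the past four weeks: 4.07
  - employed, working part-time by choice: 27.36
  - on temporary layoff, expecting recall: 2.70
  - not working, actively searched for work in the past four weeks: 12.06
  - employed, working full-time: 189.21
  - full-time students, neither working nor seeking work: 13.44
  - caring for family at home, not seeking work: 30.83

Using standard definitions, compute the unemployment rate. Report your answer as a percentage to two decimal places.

Employed = 11.51 + 27.36 + 189.21 = 228.08 million (anyone who worked, including part-time for economic reasons, counts as employed).
Unemployed = 2.70 + 12.06 = 14.76 million (jobless and actively searching, or on temporary layoff).
Labor force = 228.08 + 14.76 = 242.84 million.
Unemployment rate = 14.76 / 242.84 = 6.08%.

Unemployment rate ≈ 6.08%.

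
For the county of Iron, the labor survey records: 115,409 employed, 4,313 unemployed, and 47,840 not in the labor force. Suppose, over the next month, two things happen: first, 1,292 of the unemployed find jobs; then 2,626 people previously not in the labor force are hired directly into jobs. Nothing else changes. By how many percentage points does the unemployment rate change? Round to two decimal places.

The unemployment rate changes by −1.13 percentage points.

Initially, labor force = 115,409 + 4,313 = 119,722, so u = 4,313/119,722 = 3.60%.
After the first change, unemployed falls and employed rises by 1,292; labor force unchanged → E = 116,701, U = 3,021, labor force = 119,722.
After the second change, employed and labor force both rise by 2,626; unemployed unchanged → E = 119,327, U = 3,021, labor force = 122,348.
New unemployment rate = 3,021 / 122,348 = 2.47%.
Change = 2.47% − 3.60% = −1.13 percentage points.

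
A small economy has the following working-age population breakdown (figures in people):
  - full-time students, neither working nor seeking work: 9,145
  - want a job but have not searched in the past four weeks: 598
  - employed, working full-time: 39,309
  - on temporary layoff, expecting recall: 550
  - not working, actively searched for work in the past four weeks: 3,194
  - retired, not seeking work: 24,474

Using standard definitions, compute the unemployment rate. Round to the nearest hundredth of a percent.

Employed = 39,309.
Unemployed = 550 + 3,194 = 3,744 (jobless and actively searching, or on temporary layoff).
Labor force = 39,309 + 3,744 = 43,053.
Unemployment rate = 3,744 / 43,053 = 8.70%.

Unemployment rate ≈ 8.70%.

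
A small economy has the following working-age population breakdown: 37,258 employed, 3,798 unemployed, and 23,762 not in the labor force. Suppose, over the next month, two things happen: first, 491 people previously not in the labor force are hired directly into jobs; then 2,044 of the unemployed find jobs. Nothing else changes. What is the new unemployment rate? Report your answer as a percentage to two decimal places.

New unemployment rate ≈ 4.22%.

Initially, labor force = 37,258 + 3,798 = 41,056, so u = 3,798/41,056 = 9.25%.
After the first change, employed and labor force both rise by 491; unemployed unchanged → E = 37,749, U = 3,798, labor force = 41,547.
After the second change, unemployed falls and employed rises by 2,044; labor force unchanged → E = 39,793, U = 1,754, labor force = 41,547.
New unemployment rate = 1,754 / 41,547 = 4.22%.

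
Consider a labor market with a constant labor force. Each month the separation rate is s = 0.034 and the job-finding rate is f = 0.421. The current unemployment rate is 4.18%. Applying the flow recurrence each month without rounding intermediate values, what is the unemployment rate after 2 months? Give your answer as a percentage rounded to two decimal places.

Unemployment rate after two months ≈ 6.49%.

With a fixed labor force, u_{t+1} = u_t + s·(1−u_t) − f·u_t = u_t·(1−s−f) + s.
Here 1−s−f = 0.545 and s = 0.034.
u_1 = 0.041800 × 0.545 + 0.034 = 0.056781.
u_2 = 0.056781 × 0.545 + 0.034 = 0.064946.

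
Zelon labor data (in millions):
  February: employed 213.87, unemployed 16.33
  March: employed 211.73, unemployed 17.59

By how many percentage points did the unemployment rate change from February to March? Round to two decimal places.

February: labor force = 213.87 + 16.33 = 230.20; u = 16.33/230.20 = 7.09%.
March: labor force = 211.73 + 17.59 = 229.32; u = 17.59/229.32 = 7.67%.
Change = 7.67% − 7.09% = +0.58 pp.

The unemployment rate changed by +0.58 percentage points.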